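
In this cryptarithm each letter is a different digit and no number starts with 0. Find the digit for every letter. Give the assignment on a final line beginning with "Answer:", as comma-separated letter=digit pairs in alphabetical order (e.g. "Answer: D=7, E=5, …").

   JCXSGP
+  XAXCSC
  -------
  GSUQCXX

Step 1. [col 1: P + C ≡ X (mod 10)] several values work for P in column 1 (P + C ≡ X (mod 10), carry-in 0); try P=3 ⇒ P=3.
Step 2. [col 1: P + C ≡ X (mod 10)] C=9 is one option consistent with column 1 (P + C ≡ X (mod 10), carry-in 0) — take it, so C=9.
Step 3. [G] adding two 6-digit numbers gives at most 6+1 digits, and here it does — G is that final carry and must be 1 ⇒ G=1.
Step 4. [col 1: P + C ≡ X (mod 10)] column 1: given P=3, C=9, carry-in 0, and digits 1,3,9 already taken and all letters distinct, P+C≡X (mod 10) forces X=2. So X=2.
Step 5. [col 2: G + S ≡ X (mod 10)] column 2 reads G+S+carry(1)=X with G=1, X=2; with digits 1,2,3,9 already taken and all letters distinct, the only value for S is 0. So S=0.
Step 6. [col 4: X + X ≡ Q (mod 10)] in column 4 we have X+X≡Q with carry-in 0; given X=2 and digits 0,1,2,3,9 already taken and all letters distinct, that pins Q to 4 ⇒ Q=4.
Step 7. [col 5: C + A ≡ U (mod 10)] several values work for U in column 5 (C + A ≡ U (mod 10), carry-in 0); try U=5 ⇒ U=5.
Step 8. [col 5: C + A ≡ U (mod 10)] column 5: given C=9, U=5, carry-in 0, and digits 0,1,2,3,4,5,9 already taken and all letters distinct, C+A≡U (mod 10) forces A=6, so A=6.
Step 9. [col 6: J + X ≡ S (mod 10)] column 6 reads J+X+carry(1)=S with X=2, S=0; with digits 0,1,2,3,4,5,6,9 already taken and all letters distinct, the only value for J is 7 ⇒ J=7.

Answer: A=6, C=9, G=1, J=7, P=3, Q=4, S=0, U=5, X=2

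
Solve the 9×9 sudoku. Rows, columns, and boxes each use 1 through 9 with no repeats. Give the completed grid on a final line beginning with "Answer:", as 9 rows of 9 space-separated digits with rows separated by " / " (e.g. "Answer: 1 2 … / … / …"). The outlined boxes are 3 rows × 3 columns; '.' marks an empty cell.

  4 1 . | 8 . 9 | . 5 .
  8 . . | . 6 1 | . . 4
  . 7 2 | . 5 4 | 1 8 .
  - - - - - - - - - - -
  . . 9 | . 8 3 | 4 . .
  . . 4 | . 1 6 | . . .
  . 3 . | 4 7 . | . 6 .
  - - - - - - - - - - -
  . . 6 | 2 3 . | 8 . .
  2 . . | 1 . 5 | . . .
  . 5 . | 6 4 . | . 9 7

Step 1. [r1c7∈{2,3,6,7}] 7 has one home in row 1: r1c7, so r1c7=7.
Step 2. [r1c3∈{3}] only 3 remains possible at r1c3 ⇒ r1c3=3.
Step 3. [r7c9∈{1,5}] row 7 places 5 nowhere but r7c9, so r7c9=5.
Step 4. [r2c2∈{9}] only 9 remains possible at r2c2 ⇒ r2c2=9.
Step 5. [r9c7∈{2,3}] row 9 places 2 nowhere but r9c7, so r9c7=2.
Step 6. [r2c7∈{3}] r2c7's peers cover all but 3. So r2c7=3.
Step 7. [r5c4∈{5,9}] across col 4, 9 lands solely at r5c4 ⇒ r5c4=9.
Step 8. [r2c8∈{2}] r2c8 has the single candidate 2 ⇒ r2c8=2.
Step 9. [r7c8∈{1,4}] in box 9, 1 fits only at r7c8 ⇒ r7c8=1.
Step 10. [r3c1∈{6}] r3c1 is down to just 6. So r3c1=6.
Step 11. [r5c7∈{5}] r5c7 has the single candidate 5 ⇒ r5c7=5.
Step 12. [r5c1∈{7}] only 7 remains possible at r5c1 ⇒ r5c1=7.
Step 13. [r5c8∈{3}] nothing but 3 survives at r5c8, so r5c8=3.
Step 14. [r2c3∈{5}] r2c3 is down to just 5, so r2c3=5.
Step 15. [r6c1∈{1,5}] 5 has one home in row 6: r6c1 ⇒ r6c1=5.
Step 16. [r4c1∈{1}] r4c1 is down to just 1, so r4c1=1.
Step 17. [r6c3∈{8}] only 8 remains possible at r6c3 ⇒ r6c3=8.
Step 18. [r4c9∈{2}] r4c9's peers cover all but 2 ⇒ r4c9=2.
Step 19. [r8c2∈{4,8}] row 8 places 8 nowhere but r8c2 ⇒ r8c2=8.
Step 20. [r6c9∈{1,9}] row 6 places 1 nowhere but r6c9 ⇒ r6c9=1.
Step 21. [r8c7∈{6}] nothing but 6 survives at r8c7 ⇒ r8c7=6.
Step 22. [r6c7∈{9}] only 9 remains possible at r6c7, so r6c7=9.
Step 23. [r1c9∈{6}] only 6 remains possible at r1c9. So r1c9=6.
Step 24. [r2c4∈{7}] nothing but 7 survives at r2c4. So r2c4=7.
Step 25. [r9c6∈{8}] only 8 remains possible at r9c6. So r9c6=8.
Step 26. [r3c9∈{9}] r3c9 has the single candidate 9, so r3c9=9.
Step 27. [r4c8∈{7}] r4c8 is down to just 7 ⇒ r4c8=7.
Step 28. [r6c6∈{2}] r6c6's peers cover all but 2. So r6c6=2.
Step 29. [r5c2∈{2}] r5c2 is down to just 2, so r5c2=2.
Step 30. [r9c1∈{3}] r9c1's peers cover all but 3 ⇒ r9c1=3.
Step 31. [r8c3∈{7}] nothing but 7 survives at r8c3 ⇒ r8c3=7.
Step 32. [r8c9∈{3}] r8c9 has the single candidate 3. So r8c9=3.
Step 33. [r4c2∈{6}] nothing but 6 survives at r4c2 ⇒ r4c2=6.
Step 34. [r8c5∈{9}] only 9 remains possible at r8c5 ⇒ r8c5=9.
Step 35. [r7c1∈{9}] nothing but 9 survives at r7c1. So r7c1=9.
Step 36. [r7c2∈{4}] only 4 remains possible at r7c2, so r7c2=4.
Step 37. [r8c8∈{4}] r8c8 is down to just 4 ⇒ r8c8=4.
Step 38. [r5c9∈{8}] r5c9's peers cover all but 8, so r5c9=8.
Step 39. [r1c5∈{2}] r1c5 is down to just 2, so r1c5=2.
Step 40. [r7c6∈{7}] r7c6 has the single candidate 7 ⇒ r7c6=7.
Step 41. [r3c4∈{3}] r3c4's peers cover all but 3 ⇒ r3c4=3.
Step 42. [r9c3∈{1}] r9c3 has the single candidate 1 ⇒ r9c3=1.
Step 43. [r4c4∈{5}] only 5 remains possible at r4c4 ⇒ r4c4=5.

Answer: 4 1 3 8 2 9 7 5 6 / 8 9 5 7 6 1 3 2 4 / 6 7 2 3 5 4 1 8 9 / 1 6 9 5 8 3 4 7 2 / 7 2 4 9 1 6 5 3 8 / 5 3 8 4 7 2 9 6 1 / 9 4 6 2 3 7 8 1 5 / 2 8 7 1 9 5 6 4 3 / 3 5 1 6 4 8 2 9 7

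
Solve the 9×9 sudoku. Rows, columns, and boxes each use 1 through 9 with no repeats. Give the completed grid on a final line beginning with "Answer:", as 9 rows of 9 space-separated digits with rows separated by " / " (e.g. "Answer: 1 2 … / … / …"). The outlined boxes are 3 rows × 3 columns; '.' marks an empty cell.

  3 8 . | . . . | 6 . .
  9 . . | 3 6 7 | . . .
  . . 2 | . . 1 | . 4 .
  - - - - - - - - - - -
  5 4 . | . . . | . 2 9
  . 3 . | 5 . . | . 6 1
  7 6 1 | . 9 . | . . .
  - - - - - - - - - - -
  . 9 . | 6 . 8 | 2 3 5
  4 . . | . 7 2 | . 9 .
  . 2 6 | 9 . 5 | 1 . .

Step 1. [r8c7∈{8}] only 8 remains possible at r8c7, so r8c7=8.
Step 2. [r2c7∈{5}] only 5 remains possible at r2c7 ⇒ r2c7=5.
Step 3. [r5c6∈{4}] r5c6 has the single candidate 4, so r5c6=4.
Step 4. [r3c4∈{8}] nothing but 8 survives at r3c4. So r3c4=8.
Step 5. [r6c6∈{3}] r6c6's peers cover all but 3, so r6c6=3.
Step 6. [r3c2∈{5,7}] 7 has one home in col 2: r3c2, so r3c2=7.
Step 7. [r7c5∈{1,4}] r7c5 is the only open cell in row 7 admitting 4, so r7c5=4.
Step 8. [r1c3∈{4,5}] in box 1, 5 fits only at r1c3. So r1c3=5.
Step 9. [r4c3∈{8}] r4c3 is down to just 8 ⇒ r4c3=8.
Step 10. [r1c5∈{2}] r1c5's peers cover all but 2 ⇒ r1c5=2.
Step 11. [r8c4∈{1}] r8c4 has the single candidate 1 ⇒ r8c4=1.
Step 12. [r1c9∈{7}] r1c9 is down to just 7 ⇒ r1c9=7.
Step 13. [r4c7∈{3,7}] r4c7 is the only open cell in row 4 admitting 3. So r4c7=3.
Step 14. [r6c7∈{4}] nothing but 4 survives at r6c7. So r6c7=4.
Step 15. [r6c9∈{8}] only 8 remains possible at r6c9 ⇒ r6c9=8.
Step 16. [r1c8∈{1}] only 1 remains possible at r1c8. So r1c8=1.
Step 17. [r3c5∈{5}] nothing but 5 survives at r3c5, so r3c5=5.
Step 18. [r3c9∈{3}] r3c9 has the single candidate 3. So r3c9=3.
Step 19. [r2c9∈{2}] r2c9's peers cover all but 2. So r2c9=2.
Step 20. [r9c1∈{8}] r9c1's peers cover all but 8 ⇒ r9c1=8.
Step 21. [r5c5∈{8}] r5c5 is down to just 8. So r5c5=8.
Step 22. [r1c6∈{9}] only 9 remains possible at r1c6, so r1c6=9.
Step 23. [r3c7∈{9}] r3c7 has the single candidate 9 ⇒ r3c7=9.
Step 24. [r5c7∈{7}] only 7 remains possible at r5c7 ⇒ r5c7=7.
Step 25. [r2c3∈{4}] only 4 remains possible at r2c3, so r2c3=4.
Step 26. [r2c8∈{8}] nothing but 8 survives at r2c8, so r2c8=8.
Step 27. [r8c2∈{5}] only 5 remains possible at r8c2 ⇒ r8c2=5.
Step 28. [r9c9∈{4}] only 4 remains possible at r9c9, so r9c9=4.
Step 29. [r3c1∈{6}] r3c1 has the single candidate 6, so r3c1=6.
Step 30. [r7c1∈{1}] only 1 remains possible at r7c1, so r7c1=1.
Step 31. [r9c8∈{7}] r9c8 is down to just 7. So r9c8=7.
Step 32. [r8c9∈{6}] r8c9's peers cover all but 6. So r8c9=6.
Step 33. [r9c5∈{3}] r9c5's peers cover all but 3. So r9c5=3.
Step 34. [r8c3∈{3}] only 3 remains possible at r8c3, so r8c3=3.
Step 35. [r6c8∈{5}] nothing but 5 survives at r6c8. So r6c8=5.
Step 36. [r6c4∈{2}] r6c4's peers cover all but 2, so r6c4=2.
Step 37. [r4c6∈{6}] nothing but 6 survives at r4c6. So r4c6=6.
Step 38. [r5c3∈{9}] nothing but 9 survives at r5c3 ⇒ r5c3=9.
Step 39. [r5c1∈{2}] r5c1 is down to just 2 ⇒ r5c1=2.
Step 40. [r4c4∈{7}] only 7 remains possible at r4c4 ⇒ r4c4=7.
Step 41. [r4c5∈{1}] only 1 remains possible at r4c5, so r4c5=1.
Step 42. [r7c3∈{7}] r7c3 is down to just 7. So r7c3=7.
Step 43. [r2c2∈{1}] r2c2 is down to just 1, so r2c2=1.
Step 44. [r1c4∈{4}] nothing but 4 survives at r1c4 ⇒ r1c4=4.

Answer: 3 8 5 4 2 9 6 1 7 / 9 1 4 3 6 7 5 8 2 / 6 7 2 8 5 1 9 4 3 / 5 4 8 7 1 6 3 2 9 / 2 3 9 5 8 4 7 6 1 / 7 6 1 2 9 3 4 5 8 / 1 9 7 6 4 8 2 3 5 / 4 5 3 1 7 2 8 9 6 / 8 2 6 9 3 5 1 7 4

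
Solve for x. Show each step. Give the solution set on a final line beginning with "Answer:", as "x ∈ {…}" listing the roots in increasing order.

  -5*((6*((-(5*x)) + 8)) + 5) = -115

Step 1. [-5*((6*((-(5*x)) + 8)) + 5) = -115] leading coefficient -5: divide by -5. So div: (6*((-(5*x)) + 8)) + 5 = 23.
Step 2. [(6*((-(5*x)) + 8)) + 5 = 23] +5 is outermost — subtract 5 both sides, so sub: 6*((-(5*x)) + 8) = 18.
Step 3. [6*((-(5*x)) + 8) = 18] leading coefficient 6: divide by 6 ⇒ div: (-(5*x)) + 8 = 3.
Step 4. [(-(5*x)) + 8 = 3] +8 is outermost — subtract 8 both sides ⇒ sub: -(5*x) = -5.
Step 5. [-(5*x) = -5] leading − — multiply by −1, so neg: 5*x = 5.
Step 6. [5*x = 5] divide by the outer 5. So div: x = 1.

Answer: x ∈ {1}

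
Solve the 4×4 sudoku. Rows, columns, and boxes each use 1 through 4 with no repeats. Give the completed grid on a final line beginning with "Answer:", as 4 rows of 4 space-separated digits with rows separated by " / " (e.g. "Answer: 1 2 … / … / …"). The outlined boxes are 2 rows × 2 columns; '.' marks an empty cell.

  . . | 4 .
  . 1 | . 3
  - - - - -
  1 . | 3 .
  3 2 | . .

Step 1. [r4c4∈{1,4}] row 4 places 4 nowhere but r4c4 ⇒ r4c4=4.
Step 2. [r2c3∈{2}] r2c3 has the single candidate 2 ⇒ r2c3=2.
Step 3. [r3c2∈{4}] nothing but 4 survives at r3c2 ⇒ r3c2=4.
Step 4. [r1c4∈{1}] only 1 remains possible at r1c4, so r1c4=1.
Step 5. [r1c2∈{3}] r1c2 is down to just 3 ⇒ r1c2=3.
Step 6. [r3c4∈{2}] nothing but 2 survives at r3c4, so r3c4=2.
Step 7. [r1c1∈{2}] r1c1's peers cover all but 2. So r1c1=2.
Step 8. [r4c3∈{1}] r4c3 has the single candidate 1, so r4c3=1.
Step 9. [r2c1∈{4}] r2c1's peers cover all but 4 ⇒ r2c1=4.

Answer: 2 3 4 1 / 4 1 2 3 / 1 4 3 2 / 3 2 1 4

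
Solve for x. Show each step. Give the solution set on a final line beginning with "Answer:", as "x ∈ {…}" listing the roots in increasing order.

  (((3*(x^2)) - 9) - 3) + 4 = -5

Step 1. [(((3*(x^2)) - 9) - 3) + 4 = -5] 4 comes off first (subtract 4), so sub: ((3*(x^2)) - 9) - 3 = -9.
Step 2. [((3*(x^2)) - 9) - 3 = -9] add 3: x sits inside (… - 3), so sub: (3*(x^2)) - 9 = -6.
Step 3. [(3*(x^2)) - 9 = -6] 3 | LHS and 3 | -6: pull 3 out, so factor: (x^2) - 3 = -2.
Step 4. [(x^2) - 3 = -2] -3 is outermost — add 3 both sides, so sub: x^2 = 1.
Step 5. [x^2 = 1] √ both sides: 1 ≥ 0 gives two branches, so sqrt: x = 1 or -1.

Answer: x ∈ {-1, 1}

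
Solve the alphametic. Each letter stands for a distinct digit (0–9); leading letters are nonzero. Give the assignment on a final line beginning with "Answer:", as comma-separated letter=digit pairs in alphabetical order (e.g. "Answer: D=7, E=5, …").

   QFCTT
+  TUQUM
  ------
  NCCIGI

Step 1. [col 1: T + M ≡ I (mod 10)] column 1 (T + M ≡ I (mod 10), carry-in 0) doesn't pin M yet; pick M=7 and continue ⇒ M=7.
Step 2. [N] the sum has 6 digits but both addends have 5; that extra leading digit N is the final carry, namely 1, so N=1.
Step 3. [col 1: T + M ≡ I (mod 10)] column 1 (T + M ≡ I (mod 10), carry-in 0) doesn't pin T yet; pick T=3 and continue ⇒ T=3.
Step 4. [col 1: T + M ≡ I (mod 10)] column 1 reads T+M+carry(0)=I with T=3, M=7; with digits 1,3,7 already taken and all letters distinct, the only value for I is 0 ⇒ I=0.
Step 5. [col 2: T + U ≡ G (mod 10)] column 2 (T + U ≡ G (mod 10), carry-in 1) doesn't pin G yet; pick G=9 and continue. So G=9.
Step 6. [col 2: T + U ≡ G (mod 10)] from column 2 (T=3, G=9, carry-in 1, digits 0,1,3,7,9 already taken and all letters distinct): U must equal 5, so U=5.
Step 7. [col 3: C + Q ≡ I (mod 10)] several values work for C in column 3 (C + Q ≡ I (mod 10), carry-in 0); try C=2. So C=2.
Step 8. [col 3: C + Q ≡ I (mod 10)] from column 3 (C=2, I=0, carry-in 0, digits 0,1,2,3,5,7,9 already taken and all letters distinct): Q must equal 8. So Q=8.
Step 9. [col 4: F + U ≡ C (mod 10)] column 4 reads F+U+carry(1)=C with U=5, C=2; with digits 0,1,2,3,5,7,8,9 already taken and all letters distinct, the only value for F is 6 ⇒ F=6.

Answer: C=2, F=6, G=9, I=0, M=7, N=1, Q=8, T=3, U=5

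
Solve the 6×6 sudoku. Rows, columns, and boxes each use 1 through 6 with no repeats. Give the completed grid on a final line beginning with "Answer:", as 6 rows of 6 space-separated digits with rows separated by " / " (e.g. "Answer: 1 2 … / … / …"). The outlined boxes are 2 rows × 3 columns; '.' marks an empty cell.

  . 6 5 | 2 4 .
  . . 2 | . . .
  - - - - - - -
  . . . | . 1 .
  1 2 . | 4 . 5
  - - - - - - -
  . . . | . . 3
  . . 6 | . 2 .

Step 1. [r2c2∈{1,3,4}] box 1 places 1 nowhere but r2c2. So r2c2=1.
Step 2. [r3c1∈{3,4,5,6}] across col 1, 6 lands solely at r3c1, so r3c1=6.
Step 3. [r3c2∈{3,4,5}] row 3 places 5 nowhere but r3c2 ⇒ r3c2=5.
Step 4. [r5c2∈{4}] r5c2's peers cover all but 4, so r5c2=4.
Step 5. [r3c4∈{3}] only 3 remains possible at r3c4. So r3c4=3.
Step 6. [r2c5∈{3,5,6}] r2c5 is the only open cell in col 5 admitting 3, so r2c5=3.
Step 7. [r5c5∈{5,6}] across col 5, 5 lands solely at r5c5 ⇒ r5c5=5.
Step 8. [r6c4∈{1}] r6c4 has the single candidate 1 ⇒ r6c4=1.
Step 9. [r6c1∈{3,5}] across row 6, 5 lands solely at r6c1. So r6c1=5.
Step 10. [r2c6∈{6}] nothing but 6 survives at r2c6, so r2c6=6.
Step 11. [r2c4∈{5}] r2c4's peers cover all but 5. So r2c4=5.
Step 12. [r6c6∈{4}] r6c6's peers cover all but 4, so r6c6=4.
Step 13. [r5c3∈{1}] only 1 remains possible at r5c3, so r5c3=1.
Step 14. [r3c6∈{2}] only 2 remains possible at r3c6 ⇒ r3c6=2.
Step 15. [r6c2∈{3}] only 3 remains possible at r6c2, so r6c2=3.
Step 16. [r2c1∈{4}] r2c1's peers cover all but 4. So r2c1=4.
Step 17. [r4c5∈{6}] nothing but 6 survives at r4c5. So r4c5=6.
Step 18. [r5c4∈{6}] only 6 remains possible at r5c4, so r5c4=6.
Step 19. [r1c6∈{1}] nothing but 1 survives at r1c6. So r1c6=1.
Step 20. [r1c1∈{3}] r1c1's peers cover all but 3, so r1c1=3.
Step 21. [r5c1∈{2}] nothing but 2 survives at r5c1, so r5c1=2.
Step 22. [r3c3∈{4}] nothing but 4 survives at r3c3. So r3c3=4.
Step 23. [r4c3∈{3}] r4c3 is down to just 3. So r4c3=3.

Answer: 3 6 5 2 4 1 / 4 1 2 5 3 6 / 6 5 4 3 1 2 / 1 2 3 4 6 5 / 2 4 1 6 5 3 / 5 3 6 1 2 4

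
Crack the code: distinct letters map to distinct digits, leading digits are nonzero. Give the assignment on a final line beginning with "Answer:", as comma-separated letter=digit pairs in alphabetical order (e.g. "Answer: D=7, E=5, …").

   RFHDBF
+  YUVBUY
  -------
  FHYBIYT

Step 1. [col 1: F + Y ≡ T (mod 10)] Y=5 is one option consistent with column 1 (F + Y ≡ T (mod 10), carry-in 0) — take it, so Y=5.
Step 2. [col 1: F + Y ≡ T (mod 10)] no forcing yet in column 1 (carry-in 0); T=6 is free and consistent — try it ⇒ T=6.
Step 3. [col 1: F + Y ≡ T (mod 10)] column 1: given Y=5, T=6, carry-in 0, and digits 5,6 already taken and all letters distinct, F+Y≡T (mod 10) forces F=1 ⇒ F=1.
Step 4. [col 2: B + U ≡ Y (mod 10)] B=2 is one option consistent with column 2 (B + U ≡ Y (mod 10), carry-in 0) — take it, so B=2.
Step 5. [col 2: B + U ≡ Y (mod 10)] from column 2 (B=2, Y=5, carry-in 0, digits 1,2,5,6 already taken and all letters distinct): U must equal 3. So U=3.
Step 6. [col 3: D + B ≡ I (mod 10)] no forcing yet in column 3 (carry-in 0); I=0 is free and consistent — try it, so I=0.
Step 7. [col 3: D + B ≡ I (mod 10)] from column 3 (B=2, I=0, carry-in 0, digits 0,1,2,3,5,6 already taken and all letters distinct): D must equal 8, so D=8.
Step 8. [col 4: H + V ≡ B (mod 10)] column 4 (H + V ≡ B (mod 10), carry-in 1) doesn't pin V yet; pick V=7 and continue ⇒ V=7.
Step 9. [col 4: H + V ≡ B (mod 10)] column 4: given V=7, B=2, carry-in 1, and digits 0,1,2,3,5,6,7,8 already taken and all letters distinct, H+V≡B (mod 10) forces H=4. So H=4.
Step 10. [col 6: R + Y ≡ H (mod 10)] in column 6 we have R+Y≡H with carry-in 0; given Y=5, H=4 and digits 0,1,2,3,4,5,6,7,8 already taken and all letters distinct, that pins R to 9, so R=9.

Answer: B=2, D=8, F=1, H=4, I=0, R=9, T=6, U=3, V=7, Y=5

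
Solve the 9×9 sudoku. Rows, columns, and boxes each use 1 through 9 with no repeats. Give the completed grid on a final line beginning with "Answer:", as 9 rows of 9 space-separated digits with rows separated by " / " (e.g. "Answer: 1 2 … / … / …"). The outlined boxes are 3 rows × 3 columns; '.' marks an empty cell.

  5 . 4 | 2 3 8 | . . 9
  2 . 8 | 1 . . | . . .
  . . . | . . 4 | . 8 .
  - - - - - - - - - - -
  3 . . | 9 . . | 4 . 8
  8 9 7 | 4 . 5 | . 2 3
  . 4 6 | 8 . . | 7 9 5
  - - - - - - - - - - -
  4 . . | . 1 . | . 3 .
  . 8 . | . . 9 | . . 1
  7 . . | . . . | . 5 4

Step 1. [r8c1∈{6}] r8c1's peers cover all but 6 ⇒ r8c1=6.
Step 2. [r5c5∈{6}] only 6 remains possible at r5c5 ⇒ r5c5=6.
Step 3. [r8c7∈{2}] r8c7's peers cover all but 2 ⇒ r8c7=2.
Step 4. [r8c8∈{7}] r8c8 has the single candidate 7. So r8c8=7.
Step 5. [r7c9∈{6}] r7c9 is down to just 6 ⇒ r7c9=6.
Step 6. [r6c5∈{2}] r6c5 is down to just 2, so r6c5=2.
Step 7. [r2c9∈{7}] r2c9 has the single candidate 7 ⇒ r2c9=7.
Step 8. [r2c6∈{6}] nothing but 6 survives at r2c6. So r2c6=6.
Step 9. [r2c2∈{3}] nothing but 3 survives at r2c2 ⇒ r2c2=3.
Step 10. [r6c1∈{1}] r6c1 is down to just 1, so r6c1=1.
Step 11. [r5c7∈{1}] r5c7 has the single candidate 1, so r5c7=1.
Step 12. [r1c2∈{1,6,7}] row 1 places 7 nowhere but r1c2, so r1c2=7.
Step 13. [r3c7∈{3,5,6}] in row 3, 3 fits only at r3c7 ⇒ r3c7=3.
Step 14. [r4c5∈{7}] r4c5 has the single candidate 7 ⇒ r4c5=7.
Step 15. [r7c6∈{2,7}] r7c6 is the only open cell in col 6 admitting 7. So r7c6=7.
Step 16. [r7c4∈{5}] nothing but 5 survives at r7c4 ⇒ r7c4=5.
Step 17. [r7c2∈{2}] r7c2's peers cover all but 2, so r7c2=2.
Step 18. [r7c3∈{9}] r7c3 is down to just 9, so r7c3=9.
Step 19. [r8c4∈{3}] nothing but 3 survives at r8c4, so r8c4=3.
Step 20. [r3c3∈{1}] nothing but 1 survives at r3c3, so r3c3=1.
Step 21. [r2c5∈{5,9}] 9 has one home in row 2: r2c5 ⇒ r2c5=9.
Step 22. [r9c5∈{8}] nothing but 8 survives at r9c5 ⇒ r9c5=8.
Step 23. [r4c2∈{5}] r4c2 has the single candidate 5. So r4c2=5.
Step 24. [r1c7∈{6}] nothing but 6 survives at r1c7, so r1c7=6.
Step 25. [r4c3∈{2}] r4c3's peers cover all but 2. So r4c3=2.
Step 26. [r8c5∈{4}] only 4 remains possible at r8c5, so r8c5=4.
Step 27. [r3c4∈{7}] r3c4 has the single candidate 7 ⇒ r3c4=7.
Step 28. [r6c6∈{3}] r6c6 is down to just 3 ⇒ r6c6=3.
Step 29. [r3c2∈{6}] r3c2's peers cover all but 6. So r3c2=6.
Step 30. [r3c5∈{5}] r3c5's peers cover all but 5 ⇒ r3c5=5.
Step 31. [r2c7∈{5}] r2c7's peers cover all but 5. So r2c7=5.
Step 32. [r9c6∈{2}] only 2 remains possible at r9c6. So r9c6=2.
Step 33. [r9c3∈{3}] r9c3 has the single candidate 3, so r9c3=3.
Step 34. [r3c1∈{9}] r3c1 has the single candidate 9. So r3c1=9.
Step 35. [r3c9∈{2}] nothing but 2 survives at r3c9. So r3c9=2.
Step 36. [r7c7∈{8}] r7c7's peers cover all but 8. So r7c7=8.
Step 37. [r8c3∈{5}] only 5 remains possible at r8c3, so r8c3=5.
Step 38. [r2c8∈{4}] r2c8's peers cover all but 4 ⇒ r2c8=4.
Step 39. [r1c8∈{1}] r1c8 has the single candidate 1 ⇒ r1c8=1.
Step 40. [r9c7∈{9}] r9c7 has the single candidate 9. So r9c7=9.
Step 41. [r9c4∈{6}] r9c4's peers cover all but 6. So r9c4=6.
Step 42. [r9c2∈{1}] nothing but 1 survives at r9c2 ⇒ r9c2=1.
Step 43. [r4c8∈{6}] nothing but 6 survives at r4c8. So r4c8=6.
Step 44. [r4c6∈{1}] r4c6's peers cover all but 1 ⇒ r4c6=1.

Answer: 5 7 4 2 3 8 6 1 9 / 2 3 8 1 9 6 5 4 7 / 9 6 1 7 5 4 3 8 2 / 3 5 2 9 7 1 4 6 8 / 8 9 7 4 6 5 1 2 3 / 1 4 6 8 2 3 7 9 5 / 4 2 9 5 1 7 8 3 6 / 6 8 5 3 4 9 2 7 1 / 7 1 3 6 8 2 9 5 4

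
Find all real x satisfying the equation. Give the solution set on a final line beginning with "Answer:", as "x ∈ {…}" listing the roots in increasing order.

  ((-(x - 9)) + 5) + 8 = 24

Step 1. [((-(x - 9)) + 5) + 8 = 24] +8 is outermost — subtract 8 both sides. So sub: (-(x - 9)) + 5 = 16.
Step 2. [(-(x - 9)) + 5 = 16] subtract 5: x sits inside (… + 5). So sub: -(x - 9) = 11.
Step 3. [-(x - 9) = 11] LHS negated; negate both sides, so neg: x - 9 = -11.
Step 4. [x - 9 = -11] add 9: x sits inside (… - 9) ⇒ sub: x = -2.

Answer: x ∈ {-2}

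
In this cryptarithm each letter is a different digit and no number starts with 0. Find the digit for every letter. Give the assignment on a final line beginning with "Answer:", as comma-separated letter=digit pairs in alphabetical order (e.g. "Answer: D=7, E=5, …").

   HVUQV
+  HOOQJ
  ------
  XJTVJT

Step 1. [X] X is the leading digit of a 6-digit sum of two 5-digit numbers; the final carry is exactly 1 ⇒ X=1.
Step 2. [col 1: V + J ≡ T (mod 10)] several values work for J in column 1 (V + J ≡ T (mod 10), carry-in 0); try J=7, so J=7.
Step 3. [col 1: V + J ≡ T (mod 10)] no forcing yet in column 1 (carry-in 0); V=5 is free and consistent — try it, so V=5.
Step 4. [col 1: V + J ≡ T (mod 10)] column 1 reads V+J+carry(0)=T with V=5, J=7; with digits 1,5,7 already taken and all letters distinct, the only value for T is 2. So T=2.
Step 5. [col 2: Q + Q ≡ J (mod 10)] Q=3 is one option consistent with column 2 (Q + Q ≡ J (mod 10), carry-in 1) — take it, so Q=3.
Step 6. [col 3: U + O ≡ V (mod 10)] O=6 is one option consistent with column 3 (U + O ≡ V (mod 10), carry-in 0) — take it. So O=6.
Step 7. [col 3: U + O ≡ V (mod 10)] column 3 reads U+O+carry(0)=V with O=6, V=5; with digits 1,2,3,5,6,7 already taken and all letters distinct, the only value for U is 9 ⇒ U=9.
Step 8. [col 5: H + H ≡ J (mod 10)] column 5: given J=7, carry-in 1, and digits 1,2,3,5,6,7,9 already taken and all letters distinct, H+H≡J (mod 10) forces H=8 ⇒ H=8.

Answer: H=8, J=7, O=6, Q=3, T=2, U=9, V=5, X=1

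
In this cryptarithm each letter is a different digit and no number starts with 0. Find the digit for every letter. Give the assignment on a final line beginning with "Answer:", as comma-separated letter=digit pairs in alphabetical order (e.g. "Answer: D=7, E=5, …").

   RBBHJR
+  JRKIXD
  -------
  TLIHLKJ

Step 1. [col 1: R + D ≡ J (mod 10)] no forcing yet in column 1 (carry-in 0); D=9 is free and consistent — try it. So D=9.
Step 2. [T] the sum has 7 digits but both addends have 6; that extra leading digit T is the final carry, namely 1. So T=1.
Step 3. [col 1: R + D ≡ J (mod 10)] no forcing yet in column 1 (carry-in 0); J=5 is free and consistent — try it ⇒ J=5.
Step 4. [col 1: R + D ≡ J (mod 10)] in column 1 we have R+D≡J with carry-in 0; given D=9, J=5 and digits 1,5,9 already taken and all letters distinct, that pins R to 6, so R=6.
Step 5. [col 2: J + X ≡ K (mod 10)] K=0 is one option consistent with column 2 (J + X ≡ K (mod 10), carry-in 1) — take it ⇒ K=0.
Step 6. [col 2: J + X ≡ K (mod 10)] in column 2 we have J+X≡K with carry-in 1; given J=5, K=0 and digits 0,1,5,6,9 already taken and all letters distinct, that pins X to 4 ⇒ X=4.
Step 7. [col 3: H + I ≡ L (mod 10)] column 3: given nothing yet, carry-in 1, and digits 0,1,4,5,6,9 already taken and all letters distinct, H+I≡L (mod 10) forces L=2 ⇒ L=2.
Step 8. [col 3: H + I ≡ L (mod 10)] column 3 (H + I ≡ L (mod 10), carry-in 1) doesn't pin H yet; pick H=8 and continue ⇒ H=8.
Step 9. [col 3: H + I ≡ L (mod 10)] column 3: given H=8, L=2, carry-in 1, and digits 0,1,2,4,5,6,8,9 already taken and all letters distinct, H+I≡L (mod 10) forces I=3. So I=3.
Step 10. [col 4: B + K ≡ H (mod 10)] column 4 reads B+K+carry(1)=H with K=0, H=8; with digits 0,1,2,3,4,5,6,8,9 already taken and all letters distinct, the only value for B is 7 ⇒ B=7.

Answer: B=7, D=9, H=8, I=3, J=5, K=0, L=2, R=6, T=1, X=4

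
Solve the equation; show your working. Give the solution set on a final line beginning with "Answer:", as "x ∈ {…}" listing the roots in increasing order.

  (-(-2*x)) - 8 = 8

Step 1. [(-(-2*x)) - 8 = 8] the outer -8 inverts by adding 8 ⇒ sub: -(-2*x) = 16.
Step 2. [-(-2*x) = 16] flip signs both sides. So neg: -2*x = -16.
Step 3. [-2*x = -16] -2 out front; divide by -2, so div: x = 8.

Answer: x ∈ {8}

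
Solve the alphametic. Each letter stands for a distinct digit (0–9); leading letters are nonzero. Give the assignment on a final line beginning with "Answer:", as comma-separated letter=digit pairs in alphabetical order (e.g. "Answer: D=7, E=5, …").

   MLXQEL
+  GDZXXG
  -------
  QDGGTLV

Step 1. [col 1: L + G ≡ V (mod 10)] several values work for G in column 1 (L + G ≡ V (mod 10), carry-in 0); try G=3 ⇒ G=3.
Step 2. [col 1: L + G ≡ V (mod 10)] V=5 is one option consistent with column 1 (L + G ≡ V (mod 10), carry-in 0) — take it. So V=5.
Step 3. [col 1: L + G ≡ V (mod 10)] column 1: given G=3, V=5, carry-in 0, and digits 3,5 already taken and all letters distinct, L+G≡V (mod 10) forces L=2. So L=2.
Step 4. [col 2: E + X ≡ L (mod 10)] several values work for E in column 2 (E + X ≡ L (mod 10), carry-in 0); try E=8, so E=8.
Step 5. [col 2: E + X ≡ L (mod 10)] column 2: given E=8, L=2, carry-in 0, and digits 2,3,5,8 already taken and all letters distinct, E+X≡L (mod 10) forces X=4. So X=4.
Step 6. [col 3: Q + X ≡ T (mod 10)] several values work for T in column 3 (Q + X ≡ T (mod 10), carry-in 1); try T=6. So T=6.
Step 7. [col 3: Q + X ≡ T (mod 10)] column 3 reads Q+X+carry(1)=T with X=4, T=6; with digits 2,3,4,5,6,8 already taken and all letters distinct, the only value for Q is 1, so Q=1.
Step 8. [col 4: X + Z ≡ G (mod 10)] from column 4 (X=4, G=3, carry-in 0, digits 1,2,3,4,5,6,8 already taken and all letters distinct): Z must equal 9, so Z=9.
Step 9. [col 5: L + D ≡ G (mod 10)] column 5: given L=2, G=3, carry-in 1, and digits 1,2,3,4,5,6,8,9 already taken and all letters distinct, L+D≡G (mod 10) forces D=0, so D=0.
Step 10. [col 6: M + G ≡ D (mod 10)] column 6 reads M+G+carry(0)=D with G=3, D=0; with digits 0,1,2,3,4,5,6,8,9 already taken and all letters distinct, the only value for M is 7 ⇒ M=7.

Answer: D=0, E=8, G=3, L=2, M=7, Q=1, T=6, V=5, X=4, Z=9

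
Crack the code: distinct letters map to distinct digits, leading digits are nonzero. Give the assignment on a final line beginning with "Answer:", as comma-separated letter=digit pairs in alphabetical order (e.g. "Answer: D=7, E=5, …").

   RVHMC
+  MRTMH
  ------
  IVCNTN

Step 1. [col 1: C + H ≡ N (mod 10)] no forcing yet in column 1 (carry-in 0); C=3 is free and consistent — try it. So C=3.
Step 2. [I] adding two 5-digit numbers gives at most 5+1 digits, and here it does — I is that final carry and must be 1, so I=1.
Step 3. [col 1: C + H ≡ N (mod 10)] several values work for H in column 1 (C + H ≡ N (mod 10), carry-in 0); try H=4, so H=4.
Step 4. [col 1: C + H ≡ N (mod 10)] from column 1 (C=3, H=4, carry-in 0, digits 1,3,4 already taken and all letters distinct): N must equal 7, so N=7.
Step 5. [col 2: M + M ≡ T (mod 10)] no forcing yet in column 2 (carry-in 0); T=2 is free and consistent — try it ⇒ T=2.
Step 6. [col 2: M + M ≡ T (mod 10)] from column 2 (T=2, carry-in 0, digits 1,2,3,4,7 already taken and all letters distinct): M must equal 6. So M=6.
Step 7. [col 4: V + R ≡ C (mod 10)] column 4 (V + R ≡ C (mod 10), carry-in 0) doesn't pin V yet; pick V=5 and continue ⇒ V=5.
Step 8. [col 4: V + R ≡ C (mod 10)] in column 4 we have V+R≡C with carry-in 0; given V=5, C=3 and digits 1,2,3,4,5,6,7 already taken and all letters distinct, that pins R to 8, so R=8.

Answer: C=3, H=4, I=1, M=6, N=7, R=8, T=2, V=5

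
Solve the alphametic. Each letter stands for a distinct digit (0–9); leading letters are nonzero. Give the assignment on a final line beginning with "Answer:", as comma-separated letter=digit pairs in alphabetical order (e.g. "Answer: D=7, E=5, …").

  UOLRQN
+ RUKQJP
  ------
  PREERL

Step 1. [col 1: N + P ≡ L (mod 10)] column 1 (N + P ≡ L (mod 10), carry-in 0) doesn't pin P yet; pick P=9 and continue ⇒ P=9.
Step 2. [col 1: N + P ≡ L (mod 10)] column 1 (N + P ≡ L (mod 10), carry-in 0) doesn't pin L yet; pick L=5 and continue. So L=5.
Step 3. [col 1: N + P ≡ L (mod 10)] column 1 reads N+P+carry(0)=L with P=9, L=5; with digits 5,9 already taken and all letters distinct, the only value for N is 6, so N=6.
Step 4. [col 2: Q + J ≡ R (mod 10)] Q=8 is one option consistent with column 2 (Q + J ≡ R (mod 10), carry-in 1) — take it, so Q=8.
Step 5. [col 2: Q + J ≡ R (mod 10)] column 2 (Q + J ≡ R (mod 10), carry-in 1) doesn't pin R yet; pick R=1 and continue. So R=1.
Step 6. [col 2: Q + J ≡ R (mod 10)] column 2: given Q=8, R=1, carry-in 1, and digits 1,5,6,8,9 already taken and all letters distinct, Q+J≡R (mod 10) forces J=2. So J=2.
Step 7. [col 3: R + Q ≡ E (mod 10)] from column 3 (R=1, Q=8, carry-in 1, digits 1,2,5,6,8,9 already taken and all letters distinct): E must equal 0. So E=0.
Step 8. [col 4: L + K ≡ E (mod 10)] column 4: given L=5, E=0, carry-in 1, and digits 0,1,2,5,6,8,9 already taken and all letters distinct, L+K≡E (mod 10) forces K=4, so K=4.
Step 9. [col 5: O + U ≡ R (mod 10)] several values work for O in column 5 (O + U ≡ R (mod 10), carry-in 1); try O=3. So O=3.
Step 10. [col 5: O + U ≡ R (mod 10)] column 5 reads O+U+carry(1)=R with O=3, R=1; with digits 0,1,2,3,4,5,6,8,9 already taken and all letters distinct, the only value for U is 7 ⇒ U=7.

Answer: E=0, J=2, K=4, L=5, N=6, O=3, P=9, Q=8, R=1, U=7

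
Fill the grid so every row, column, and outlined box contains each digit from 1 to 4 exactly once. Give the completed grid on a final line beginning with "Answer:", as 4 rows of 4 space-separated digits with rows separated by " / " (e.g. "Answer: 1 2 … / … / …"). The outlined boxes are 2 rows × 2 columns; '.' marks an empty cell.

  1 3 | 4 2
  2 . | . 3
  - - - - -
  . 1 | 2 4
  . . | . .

Step 1. [r4c1∈{3,4}] r4c1 is the only open cell in col 1 admitting 4 ⇒ r4c1=4.
Step 2. [r4c4∈{1}] only 1 remains possible at r4c4, so r4c4=1.
Step 3. [r3c1∈{3}] only 3 remains possible at r3c1, so r3c1=3.
Step 4. [r4c2∈{2}] nothing but 2 survives at r4c2, so r4c2=2.
Step 5. [r2c3∈{1}] r2c3 is down to just 1 ⇒ r2c3=1.
Step 6. [r4c3∈{3}] r4c3 has the single candidate 3 ⇒ r4c3=3.
Step 7. [r2c2∈{4}] r2c2's peers cover all but 4 ⇒ r2c2=4.

Answer: 1 3 4 2 / 2 4 1 3 / 3 1 2 4 / 4 2 3 1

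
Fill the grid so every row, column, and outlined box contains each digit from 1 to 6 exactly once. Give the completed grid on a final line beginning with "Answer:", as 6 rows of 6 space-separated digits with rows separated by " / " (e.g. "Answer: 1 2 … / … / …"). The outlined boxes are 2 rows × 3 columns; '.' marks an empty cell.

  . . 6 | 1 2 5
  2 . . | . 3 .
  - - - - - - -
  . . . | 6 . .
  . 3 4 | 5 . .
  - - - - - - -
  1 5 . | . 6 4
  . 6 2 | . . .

Step 1. [r4c5∈{1}] only 1 remains possible at r4c5, so r4c5=1.
Step 2. [r6c4∈{3}] r6c4 has the single candidate 3, so r6c4=3.
Step 3. [r1c2∈{4}] r1c2 is down to just 4, so r1c2=4.
Step 4. [r2c2∈{1}] nothing but 1 survives at r2c2 ⇒ r2c2=1.
Step 5. [r3c3∈{1,5}] 1 has one home in row 3: r3c3 ⇒ r3c3=1.
Step 6. [r3c2∈{2}] r3c2 is down to just 2 ⇒ r3c2=2.
Step 7. [r2c3∈{5}] r2c3 has the single candidate 5 ⇒ r2c3=5.
Step 8. [r3c6∈{3}] r3c6 has the single candidate 3. So r3c6=3.
Step 9. [r6c6∈{1}] r6c6's peers cover all but 1, so r6c6=1.
Step 10. [r5c4∈{2}] r5c4 has the single candidate 2, so r5c4=2.
Step 11. [r3c5∈{4}] r3c5 has the single candidate 4 ⇒ r3c5=4.
Step 12. [r6c5∈{5}] r6c5 is down to just 5 ⇒ r6c5=5.
Step 13. [r2c4∈{4}] r2c4's peers cover all but 4 ⇒ r2c4=4.
Step 14. [r5c3∈{3}] r5c3 is down to just 3. So r5c3=3.
Step 15. [r1c1∈{3}] only 3 remains possible at r1c1, so r1c1=3.
Step 16. [r2c6∈{6}] only 6 remains possible at r2c6. So r2c6=6.
Step 17. [r4c6∈{2}] r4c6's peers cover all but 2, so r4c6=2.
Step 18. [r3c1∈{5}] r3c1 is down to just 5 ⇒ r3c1=5.
Step 19. [r4c1∈{6}] r4c1 is down to just 6. So r4c1=6.
Step 20. [r6c1∈{4}] r6c1 is down to just 4, so r6c1=4.

Answer: 3 4 6 1 2 5 / 2 1 5 4 3 6 / 5 2 1 6 4 3 / 6 3 4 5 1 2 / 1 5 3 2 6 4 / 4 6 2 3 5 1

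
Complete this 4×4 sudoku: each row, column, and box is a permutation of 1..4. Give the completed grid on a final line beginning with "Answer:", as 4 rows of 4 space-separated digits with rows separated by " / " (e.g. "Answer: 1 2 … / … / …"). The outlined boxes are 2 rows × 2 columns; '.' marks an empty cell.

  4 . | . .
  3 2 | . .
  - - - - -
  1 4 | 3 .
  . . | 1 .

Step 1. [r1c4∈{1,2,3}] in row 1, 3 fits only at r1c4. So r1c4=3.
Step 2. [r4c4∈{2,4}] 4 has one home in row 4: r4c4. So r4c4=4.
Step 3. [r2c3∈{4}] r2c3's peers cover all but 4, so r2c3=4.
Step 4. [r3c4∈{2}] r3c4 has the single candidate 2 ⇒ r3c4=2.
Step 5. [r4c1∈{2}] r4c1's peers cover all but 2 ⇒ r4c1=2.
Step 6. [r2c4∈{1}] r2c4 has the single candidate 1. So r2c4=1.
Step 7. [r4c2∈{3}] nothing but 3 survives at r4c2, so r4c2=3.
Step 8. [r1c3∈{2}] r1c3's peers cover all but 2, so r1c3=2.
Step 9. [r1c2∈{1}] r1c2 has the single candidate 1 ⇒ r1c2=1.

Answer: 4 1 2 3 / 3 2 4 1 / 1 4 3 2 / 2 3 1 4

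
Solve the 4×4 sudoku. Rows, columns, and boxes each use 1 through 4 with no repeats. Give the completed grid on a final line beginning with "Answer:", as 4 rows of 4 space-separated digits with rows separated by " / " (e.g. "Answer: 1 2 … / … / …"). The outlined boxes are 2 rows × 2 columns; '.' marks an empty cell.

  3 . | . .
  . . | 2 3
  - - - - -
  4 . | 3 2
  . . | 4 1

Step 1. [r1c2∈{1,2,4}] across row 1, 2 lands solely at r1c2, so r1c2=2.
Step 2. [r2c2∈{1,4}] in row 2, 4 fits only at r2c2. So r2c2=4.
Step 3. [r1c3∈{1}] only 1 remains possible at r1c3. So r1c3=1.
Step 4. [r2c1∈{1}] r2c1 has the single candidate 1 ⇒ r2c1=1.
Step 5. [r3c2∈{1}] only 1 remains possible at r3c2, so r3c2=1.
Step 6. [r4c2∈{3}] r4c2 has the single candidate 3 ⇒ r4c2=3.
Step 7. [r4c1∈{2}] r4c1's peers cover all but 2, so r4c1=2.
Step 8. [r1c4∈{4}] nothing but 4 survives at r1c4, so r1c4=4.

Answer: 3 2 1 4 / 1 4 2 3 / 4 1 3 2 / 2 3 4 1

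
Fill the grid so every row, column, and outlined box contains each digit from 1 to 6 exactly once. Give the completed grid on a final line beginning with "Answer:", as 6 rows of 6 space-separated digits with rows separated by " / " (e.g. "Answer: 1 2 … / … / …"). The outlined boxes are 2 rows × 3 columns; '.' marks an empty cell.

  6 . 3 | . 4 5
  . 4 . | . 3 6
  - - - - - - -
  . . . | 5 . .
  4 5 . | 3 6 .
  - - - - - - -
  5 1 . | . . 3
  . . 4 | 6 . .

Step 1. [r5c5∈{2}] r5c5's peers cover all but 2 ⇒ r5c5=2.
Step 2. [r3c5∈{1}] nothing but 1 survives at r3c5 ⇒ r3c5=1.
Step 3. [r1c2∈{2}] r1c2 is down to just 2. So r1c2=2.
Step 4. [r6c2∈{3}] r6c2 is down to just 3 ⇒ r6c2=3.
Step 5. [r4c3∈{1,2}] row 4 places 1 nowhere but r4c3, so r4c3=1.
Step 6. [r3c3∈{2,6}] across col 3, 2 lands solely at r3c3 ⇒ r3c3=2.
Step 7. [r2c4∈{1,2}] 2 has one home in row 2: r2c4 ⇒ r2c4=2.
Step 8. [r6c5∈{5}] r6c5's peers cover all but 5. So r6c5=5.
Step 9. [r3c2∈{6}] r3c2's peers cover all but 6, so r3c2=6.
Step 10. [r6c1∈{2}] nothing but 2 survives at r6c1 ⇒ r6c1=2.
Step 11. [r1c4∈{1}] only 1 remains possible at r1c4 ⇒ r1c4=1.
Step 12. [r3c6∈{4}] r3c6's peers cover all but 4 ⇒ r3c6=4.
Step 13. [r3c1∈{3}] r3c1 is down to just 3 ⇒ r3c1=3.
Step 14. [r4c6∈{2}] nothing but 2 survives at r4c6, so r4c6=2.
Step 15. [r5c3∈{6}] nothing but 6 survives at r5c3 ⇒ r5c3=6.
Step 16. [r2c1∈{1}] r2c1's peers cover all but 1, so r2c1=1.
Step 17. [r6c6∈{1}] nothing but 1 survives at r6c6, so r6c6=1.
Step 18. [r5c4∈{4}] r5c4 is down to just 4, so r5c4=4.
Step 19. [r2c3∈{5}] r2c3 has the single candidate 5. So r2c3=5.

Answer: 6 2 3 1 4 5 / 1 4 5 2 3 6 / 3 6 2 5 1 4 / 4 5 1 3 6 2 / 5 1 6 4 2 3 / 2 3 4 6 5 1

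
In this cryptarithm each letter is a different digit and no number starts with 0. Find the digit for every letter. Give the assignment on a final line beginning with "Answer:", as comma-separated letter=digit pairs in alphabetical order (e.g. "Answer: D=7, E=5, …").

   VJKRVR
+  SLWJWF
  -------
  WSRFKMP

Step 1. [col 1: R + F ≡ P (mod 10)] F=4 is one option consistent with column 1 (R + F ≡ P (mod 10), carry-in 0) — take it, so F=4.
Step 2. [col 1: R + F ≡ P (mod 10)] column 1 (R + F ≡ P (mod 10), carry-in 0) doesn't pin R yet; pick R=3 and continue. So R=3.
Step 3. [col 1: R + F ≡ P (mod 10)] in column 1 we have R+F≡P with carry-in 0; given R=3, F=4 and digits 3,4 already taken and all letters distinct, that pins P to 7 ⇒ P=7.
Step 4. [col 2: V + W ≡ M (mod 10)] several values work for V in column 2 (V + W ≡ M (mod 10), carry-in 0); try V=9 ⇒ V=9.
Step 5. [col 2: V + W ≡ M (mod 10)] several values work for W in column 2 (V + W ≡ M (mod 10), carry-in 0); try W=1 ⇒ W=1.
Step 6. [col 2: V + W ≡ M (mod 10)] from column 2 (V=9, W=1, carry-in 0, digits 1,3,4,7,9 already taken and all letters distinct): M must equal 0 ⇒ M=0.
Step 7. [col 3: R + J ≡ K (mod 10)] several values work for K in column 3 (R + J ≡ K (mod 10), carry-in 1); try K=2 ⇒ K=2.
Step 8. [col 3: R + J ≡ K (mod 10)] from column 3 (R=3, K=2, carry-in 1, digits 0,1,2,3,4,7,9 already taken and all letters distinct): J must equal 8 ⇒ J=8.
Step 9. [col 5: J + L ≡ R (mod 10)] in column 5 we have J+L≡R with carry-in 0; given J=8, R=3 and digits 0,1,2,3,4,7,8,9 already taken and all letters distinct, that pins L to 5, so L=5.
Step 10. [col 6: V + S ≡ S (mod 10)] column 6 reads V+S+carry(1)=S with V=9; with digits 0,1,2,3,4,5,7,8,9 already taken and all letters distinct, the only value for S is 6 ⇒ S=6.

Answer: F=4, J=8, K=2, L=5, M=0, P=7, R=3, S=6, V=9, W=1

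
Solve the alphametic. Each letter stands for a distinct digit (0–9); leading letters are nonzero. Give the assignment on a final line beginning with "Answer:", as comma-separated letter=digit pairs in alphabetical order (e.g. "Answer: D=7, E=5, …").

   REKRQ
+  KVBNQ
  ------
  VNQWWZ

Step 1. [col 1: Q + Q ≡ Z (mod 10)] column 1 (Q + Q ≡ Z (mod 10), carry-in 0) doesn't pin Q yet; pick Q=5 and continue, so Q=5.
Step 2. [col 1: Q + Q ≡ Z (mod 10)] in column 1 we have Q+Q≡Z with carry-in 0; given Q=5 and digits 5 already taken and all letters distinct, that pins Z to 0, so Z=0.
Step 3. [col 2: R + N ≡ W (mod 10)] several values work for W in column 2 (R + N ≡ W (mod 10), carry-in 1); try W=7 ⇒ W=7.
Step 4. [col 2: R + N ≡ W (mod 10)] no forcing yet in column 2 (carry-in 1); R=4 is free and consistent — try it, so R=4.
Step 5. [V] V is the leading digit of a 6-digit sum of two 5-digit numbers; the final carry is exactly 1, so V=1.
Step 6. [col 2: R + N ≡ W (mod 10)] from column 2 (R=4, W=7, carry-in 1, digits 0,1,4,5,7 already taken and all letters distinct): N must equal 2. So N=2.
Step 7. [col 3: K + B ≡ W (mod 10)] K=8 is one option consistent with column 3 (K + B ≡ W (mod 10), carry-in 0) — take it. So K=8.
Step 8. [col 3: K + B ≡ W (mod 10)] column 3 reads K+B+carry(0)=W with K=8, W=7; with digits 0,1,2,4,5,7,8 already taken and all letters distinct, the only value for B is 9. So B=9.
Step 9. [col 4: E + V ≡ Q (mod 10)] from column 4 (V=1, Q=5, carry-in 1, digits 0,1,2,4,5,7,8,9 already taken and all letters distinct): E must equal 3. So E=3.

Answer: B=9, E=3, K=8, N=2, Q=5, R=4, V=1, W=7, Z=0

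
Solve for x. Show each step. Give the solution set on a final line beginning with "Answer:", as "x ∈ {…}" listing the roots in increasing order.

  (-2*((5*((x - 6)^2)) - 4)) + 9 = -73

Step 1. [(-2*((5*((x - 6)^2)) - 4)) + 9 = -73] subtract 9: x sits inside (… + 9). So sub: -2*((5*((x - 6)^2)) - 4) = -82.
Step 2. [-2*((5*((x - 6)^2)) - 4) = -82] LHS = -2·(…); ÷-2 both sides ⇒ div: (5*((x - 6)^2)) - 4 = 41.
Step 3. [(5*((x - 6)^2)) - 4 = 41] 4 comes off first (add 4) ⇒ sub: 5*((x - 6)^2) = 45.
Step 4. [5*((x - 6)^2) = 45] divide by the outer 5 ⇒ div: (x - 6)^2 = 9.
Step 5. [(x - 6)^2 = 9] LHS squared, RHS 9 ≥ 0: apply √ (±), so sqrt: x - 6 = 3 or -3.
Step 6. [x - 6 = 3 or -3] peel the -6: add 6 from each side ⇒ sub: x = 9 or 3.

Answer: x ∈ {3, 9}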